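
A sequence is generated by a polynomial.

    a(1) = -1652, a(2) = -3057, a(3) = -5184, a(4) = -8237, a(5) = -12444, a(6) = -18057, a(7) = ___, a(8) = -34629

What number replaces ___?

Using the first 6 terms:
First differences: -1405, -2127, -3053, -4207, -5613
Second differences: -722, -926, -1154, -1406
Third differences: -204, -228, -252
Fourth differences: -24, -24
Constant fourth difference = -24.
Extend forward: -252 − 24 = -276;  -1406 − 276 = -1682;  -5613 − 1682 = -7295;  -18057 − 7295 = -25352

-25352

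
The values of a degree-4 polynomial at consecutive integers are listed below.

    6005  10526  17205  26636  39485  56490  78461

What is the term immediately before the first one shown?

3120

First differences: 4521, 6679, 9431, 12849, 17005, 21971
Second differences: 2158, 2752, 3418, 4156, 4966
Third differences: 594, 666, 738, 810
Fourth differences: 72, 72, 72
The fourth differences are constant at 72.
Work back: 594 − 72 = 522;  2158 − 522 = 1636;  4521 − 1636 = 2885;  6005 − 2885 = 3120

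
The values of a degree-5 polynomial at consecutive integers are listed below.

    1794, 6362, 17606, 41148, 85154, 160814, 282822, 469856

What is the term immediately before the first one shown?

4568, 11244, 23542, 44006, 75660, 122008, 187034
6676, 12298, 20464, 31654, 46348, 65026
5622, 8166, 11190, 14694, 18678
2544, 3024, 3504, 3984
480, 480, 480
The fifth differences are constant at 480.
Work back: 2544 − 480 = 2064;  5622 − 2064 = 3558;  6676 − 3558 = 3118;  4568 − 3118 = 1450;  1794 − 1450 = 344

344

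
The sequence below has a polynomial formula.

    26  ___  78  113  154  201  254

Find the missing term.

Using the last 5 terms:
35, 41, 47, 53
6, 6, 6
Constant second difference = 6.
Extend backward: 35 − 6 = 29;  78 − 29 = 49

49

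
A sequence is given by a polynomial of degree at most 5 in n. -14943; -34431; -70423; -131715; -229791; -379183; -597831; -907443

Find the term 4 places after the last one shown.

First differences: -19488 , -35992 , -61292 , -98076 , -149392 , -218648 , -309612
Second differences: -16504 , -25300 , -36784 , -51316 , -69256 , -90964
Third differences: -8796 , -11484 , -14532 , -17940 , -21708
Fourth differences: -2688 , -3048 , -3408 , -3768
Fifth differences: -360 , -360 , -360
The fifth differences are constant (-360).
-3768 − 360 = -4128;  -21708 − 4128 = -25836;  -90964 − 25836 = -116800;  -309612 − 116800 = -426412;  -907443 − 426412 = -1333855
-4128 − 360 = -4488;  -25836 − 4488 = -30324;  -116800 − 30324 = -147124;  -426412 − 147124 = -573536;  -1333855 − 573536 = -1907391
-4488 − 360 = -4848;  -30324 − 4848 = -35172;  -147124 − 35172 = -182296;  -573536 − 182296 = -755832;  -1907391 − 755832 = -2663223
-4848 − 360 = -5208;  -35172 − 5208 = -40380;  -182296 − 40380 = -222676;  -755832 − 222676 = -978508;  -2663223 − 978508 = -3641731

-3641731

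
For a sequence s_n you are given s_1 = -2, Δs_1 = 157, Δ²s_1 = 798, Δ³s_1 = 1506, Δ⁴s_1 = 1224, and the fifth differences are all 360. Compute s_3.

Build the table forward from the leading diagonal:
Δ⁵: 360  360  360
Δ⁴: 1224  1584  1944
Δ³: 1506  2730  4314
Δ²: 798  2304  5034
Δ: 157  955  3259
s: -2  155  1110

1110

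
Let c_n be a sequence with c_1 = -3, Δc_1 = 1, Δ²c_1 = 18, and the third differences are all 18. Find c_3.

17

Build the table forward from the leading diagonal:
Δ³: 18  18  18
Δ²: 18  36  54
Δ: 1  19  55
c: -3  -2  17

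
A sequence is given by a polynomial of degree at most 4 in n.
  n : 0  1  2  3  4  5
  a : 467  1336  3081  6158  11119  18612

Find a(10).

123457

D1: 869, 1745, 3077, 4961, 7493
D2: 876, 1332, 1884, 2532
D3: 456, 552, 648
D4: 96, 96
Constant fourth difference = 96, so extend:
648 + 96 = 744;  2532 + 744 = 3276;  7493 + 3276 = 10769;  18612 + 10769 = 29381
744 + 96 = 840;  3276 + 840 = 4116;  10769 + 4116 = 14885;  29381 + 14885 = 44266
840 + 96 = 936;  4116 + 936 = 5052;  14885 + 5052 = 19937;  44266 + 19937 = 64203
936 + 96 = 1032;  5052 + 1032 = 6084;  19937 + 6084 = 26021;  64203 + 26021 = 90224
1032 + 96 = 1128;  6084 + 1128 = 7212;  26021 + 7212 = 33233;  90224 + 33233 = 123457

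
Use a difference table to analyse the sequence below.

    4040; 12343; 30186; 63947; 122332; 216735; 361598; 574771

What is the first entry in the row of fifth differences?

360

Δ: 8303, 17843, 33761, 58385, 94403, 144863, 213173
Δ²: 9540, 15918, 24624, 36018, 50460, 68310
Δ³: 6378, 8706, 11394, 14442, 17850
Δ⁴: 2328, 2688, 3048, 3408
Δ⁵: 360, 360, 360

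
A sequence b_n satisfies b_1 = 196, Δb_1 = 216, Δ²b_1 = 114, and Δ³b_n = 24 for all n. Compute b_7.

Build the table forward from the leading diagonal:
D3: 24  24  24  24  24  24  24
D2: 114  138  162  186  210  234  258
D1: 216  330  468  630  816  1026  1260
b: 196  412  742  1210  1840  2656  3682

3682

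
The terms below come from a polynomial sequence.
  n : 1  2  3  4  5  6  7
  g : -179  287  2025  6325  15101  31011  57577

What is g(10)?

First differences: 466, 1738, 4300, 8776, 15910, 26566
Second differences: 1272, 2562, 4476, 7134, 10656
Third differences: 1290, 1914, 2658, 3522
Fourth differences: 624, 744, 864
Fifth differences: 120, 120
Fifth differences constant at 120.
864 + 120 = 984;  3522 + 984 = 4506;  10656 + 4506 = 15162;  26566 + 15162 = 41728;  57577 + 41728 = 99305
984 + 120 = 1104;  4506 + 1104 = 5610;  15162 + 5610 = 20772;  41728 + 20772 = 62500;  99305 + 62500 = 161805
1104 + 120 = 1224;  5610 + 1224 = 6834;  20772 + 6834 = 27606;  62500 + 27606 = 90106;  161805 + 90106 = 251911

251911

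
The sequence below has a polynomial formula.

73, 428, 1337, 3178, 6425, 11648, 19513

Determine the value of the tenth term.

67060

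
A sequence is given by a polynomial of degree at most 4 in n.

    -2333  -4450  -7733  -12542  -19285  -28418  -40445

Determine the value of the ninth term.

Δ: -2117, -3283, -4809, -6743, -9133, -12027
Δ²: -1166, -1526, -1934, -2390, -2894
Δ³: -360, -408, -456, -504
Δ⁴: -48, -48, -48
The fourth differences are constant (-48).
-504 − 48 = -552;  -2894 − 552 = -3446;  -12027 − 3446 = -15473;  -40445 − 15473 = -55918
-552 − 48 = -600;  -3446 − 600 = -4046;  -15473 − 4046 = -19519;  -55918 − 19519 = -75437

-75437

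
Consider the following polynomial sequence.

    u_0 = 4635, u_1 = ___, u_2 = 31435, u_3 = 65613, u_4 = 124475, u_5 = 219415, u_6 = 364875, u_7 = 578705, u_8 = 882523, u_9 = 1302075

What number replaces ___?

Using the last 8 terms:
Δ: 34178  58862  94940  145460  213830  303818  419552
Δ²: 24684  36078  50520  68370  89988  115734
Δ³: 11394  14442  17850  21618  25746
Δ⁴: 3048  3408  3768  4128
Δ⁵: 360  360  360
Constant fifth difference = 360.
Extend backward: 3048 − 360 = 2688;  11394 − 2688 = 8706;  24684 − 8706 = 15978;  34178 − 15978 = 18200;  31435 − 18200 = 13235

13235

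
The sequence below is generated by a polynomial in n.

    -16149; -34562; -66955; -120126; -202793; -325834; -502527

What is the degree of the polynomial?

5

D1: -18413, -32393, -53171, -82667, -123041, -176693
D2: -13980, -20778, -29496, -40374, -53652
D3: -6798, -8718, -10878, -13278
D4: -1920, -2160, -2400
D5: -240, -240
The fifth differences are constant, so the polynomial has degree 5.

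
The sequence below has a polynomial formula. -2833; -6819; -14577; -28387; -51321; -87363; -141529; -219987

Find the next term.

-330177

Δ: -3986  -7758  -13810  -22934  -36042  -54166  -78458
Δ²: -3772  -6052  -9124  -13108  -18124  -24292
Δ³: -2280  -3072  -3984  -5016  -6168
Δ⁴: -792  -912  -1032  -1152
Δ⁵: -120  -120  -120
The fifth differences are constant (-120).
-1152 − 120 = -1272;  -6168 − 1272 = -7440;  -24292 − 7440 = -31732;  -78458 − 31732 = -110190;  -219987 − 110190 = -330177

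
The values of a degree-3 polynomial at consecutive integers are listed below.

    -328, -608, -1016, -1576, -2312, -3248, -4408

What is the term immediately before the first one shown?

-152

-280  -408  -560  -736  -936  -1160
-128  -152  -176  -200  -224
-24  -24  -24  -24
The third differences are constant at -24.
Work back: -128 + 24 = -104;  -280 + 104 = -176;  -328 + 176 = -152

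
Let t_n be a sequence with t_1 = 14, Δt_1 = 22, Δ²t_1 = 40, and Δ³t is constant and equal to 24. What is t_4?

Build the table forward from the leading diagonal:
D3: 24, 24, 24, 24
D2: 40, 64, 88, 112
D1: 22, 62, 126, 214
t: 14, 36, 98, 224

224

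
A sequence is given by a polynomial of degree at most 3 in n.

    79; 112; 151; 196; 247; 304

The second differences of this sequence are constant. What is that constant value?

D1: 33, 39, 45, 51, 57
D2: 6, 6, 6, 6

6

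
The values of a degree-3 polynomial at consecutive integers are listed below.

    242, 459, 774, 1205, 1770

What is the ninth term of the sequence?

5730

Δ: 217, 315, 431, 565
Δ²: 98, 116, 134
Δ³: 18, 18
Third differences constant at 18.
134 + 18 = 152;  565 + 152 = 717;  1770 + 717 = 2487
152 + 18 = 170;  717 + 170 = 887;  2487 + 887 = 3374
170 + 18 = 188;  887 + 188 = 1075;  3374 + 1075 = 4449
188 + 18 = 206;  1075 + 206 = 1281;  4449 + 1281 = 5730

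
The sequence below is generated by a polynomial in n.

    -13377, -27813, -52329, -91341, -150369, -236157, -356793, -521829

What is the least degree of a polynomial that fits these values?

5

Δ: -14436, -24516, -39012, -59028, -85788, -120636, -165036
Δ²: -10080, -14496, -20016, -26760, -34848, -44400
Δ³: -4416, -5520, -6744, -8088, -9552
Δ⁴: -1104, -1224, -1344, -1464
Δ⁵: -120, -120, -120
The fifth differences are constant, so the polynomial has degree 5.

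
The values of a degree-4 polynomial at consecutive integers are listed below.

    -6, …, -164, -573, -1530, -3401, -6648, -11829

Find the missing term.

Using the last 6 terms:
Δ: -409  -957  -1871  -3247  -5181
Δ²: -548  -914  -1376  -1934
Δ³: -366  -462  -558
Δ⁴: -96  -96
Constant fourth difference = -96.
Extend backward: -366 + 96 = -270;  -548 + 270 = -278;  -409 + 278 = -131;  -164 + 131 = -33

-33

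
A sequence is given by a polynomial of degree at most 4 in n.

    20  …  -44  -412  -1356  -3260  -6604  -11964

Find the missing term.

36

Using the last 6 terms:
-368, -944, -1904, -3344, -5360
-576, -960, -1440, -2016
-384, -480, -576
-96, -96
Constant fourth difference = -96.
Extend backward: -384 + 96 = -288;  -576 + 288 = -288;  -368 + 288 = -80;  -44 + 80 = 36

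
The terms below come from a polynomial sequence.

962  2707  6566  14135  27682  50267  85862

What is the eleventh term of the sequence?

476422

1745, 3859, 7569, 13547, 22585, 35595
2114, 3710, 5978, 9038, 13010
1596, 2268, 3060, 3972
672, 792, 912
120, 120
Constant fifth difference = 120, so extend:
912 + 120 = 1032;  3972 + 1032 = 5004;  13010 + 5004 = 18014;  35595 + 18014 = 53609;  85862 + 53609 = 139471
1032 + 120 = 1152;  5004 + 1152 = 6156;  18014 + 6156 = 24170;  53609 + 24170 = 77779;  139471 + 77779 = 217250
1152 + 120 = 1272;  6156 + 1272 = 7428;  24170 + 7428 = 31598;  77779 + 31598 = 109377;  217250 + 109377 = 326627
1272 + 120 = 1392;  7428 + 1392 = 8820;  31598 + 8820 = 40418;  109377 + 40418 = 149795;  326627 + 149795 = 476422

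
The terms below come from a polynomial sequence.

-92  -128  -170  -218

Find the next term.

D1: -36, -42, -48
D2: -6, -6
The second differences are constant (-6).
-48 − 6 = -54;  -218 − 54 = -272

-272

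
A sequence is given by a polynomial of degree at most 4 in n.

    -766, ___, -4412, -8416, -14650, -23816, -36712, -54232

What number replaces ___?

-2032

Using the last 6 terms:
First differences: -4004  -6234  -9166  -12896  -17520
Second differences: -2230  -2932  -3730  -4624
Third differences: -702  -798  -894
Fourth differences: -96  -96
Constant fourth difference = -96.
Extend backward: -702 + 96 = -606;  -2230 + 606 = -1624;  -4004 + 1624 = -2380;  -4412 + 2380 = -2032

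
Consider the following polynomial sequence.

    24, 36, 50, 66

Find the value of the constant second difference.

2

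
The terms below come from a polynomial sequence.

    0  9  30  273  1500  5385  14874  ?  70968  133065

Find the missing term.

34545

Using the first 7 terms:
First differences: 9  21  243  1227  3885  9489
Second differences: 12  222  984  2658  5604
Third differences: 210  762  1674  2946
Fourth differences: 552  912  1272
Fifth differences: 360  360
Constant fifth difference = 360.
Extend forward: 1272 + 360 = 1632;  2946 + 1632 = 4578;  5604 + 4578 = 10182;  9489 + 10182 = 19671;  14874 + 19671 = 34545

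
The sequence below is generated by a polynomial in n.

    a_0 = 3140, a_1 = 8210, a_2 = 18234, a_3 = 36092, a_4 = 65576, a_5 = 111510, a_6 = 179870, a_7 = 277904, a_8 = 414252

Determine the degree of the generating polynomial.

5

5070, 10024, 17858, 29484, 45934, 68360, 98034, 136348
4954, 7834, 11626, 16450, 22426, 29674, 38314
2880, 3792, 4824, 5976, 7248, 8640
912, 1032, 1152, 1272, 1392
120, 120, 120, 120
The fifth differences are constant, so the polynomial has degree 5.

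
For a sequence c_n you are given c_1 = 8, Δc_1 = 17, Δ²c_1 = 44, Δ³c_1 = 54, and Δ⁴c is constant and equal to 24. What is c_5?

580

Build the table forward from the leading diagonal:
D4: 24  24  24  24  24
D3: 54  78  102  126  150
D2: 44  98  176  278  404
D1: 17  61  159  335  613
c: 8  25  86  245  580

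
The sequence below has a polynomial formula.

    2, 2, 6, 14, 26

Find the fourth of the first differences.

12

First differences: 0, 4, 8, 12
Second differences: 4, 4, 4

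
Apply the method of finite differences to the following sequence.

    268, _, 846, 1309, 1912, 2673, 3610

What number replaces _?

Using the last 5 terms:
First differences: 463  603  761  937
Second differences: 140  158  176
Third differences: 18  18
Constant third difference = 18.
Extend backward: 140 − 18 = 122;  463 − 122 = 341;  846 − 341 = 505

505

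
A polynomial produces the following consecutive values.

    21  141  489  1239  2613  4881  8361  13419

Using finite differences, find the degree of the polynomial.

4

Δ: 120, 348, 750, 1374, 2268, 3480, 5058
Δ²: 228, 402, 624, 894, 1212, 1578
Δ³: 174, 222, 270, 318, 366
Δ⁴: 48, 48, 48, 48
The fourth differences are constant, so the polynomial has degree 4.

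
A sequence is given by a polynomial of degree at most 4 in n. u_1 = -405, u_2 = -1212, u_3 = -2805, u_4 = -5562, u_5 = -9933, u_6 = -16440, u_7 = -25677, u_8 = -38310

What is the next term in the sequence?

First differences: -807 , -1593 , -2757 , -4371 , -6507 , -9237 , -12633
Second differences: -786 , -1164 , -1614 , -2136 , -2730 , -3396
Third differences: -378 , -450 , -522 , -594 , -666
Fourth differences: -72 , -72 , -72 , -72
Fourth differences constant at -72.
-666 − 72 = -738;  -3396 − 738 = -4134;  -12633 − 4134 = -16767;  -38310 − 16767 = -55077

-55077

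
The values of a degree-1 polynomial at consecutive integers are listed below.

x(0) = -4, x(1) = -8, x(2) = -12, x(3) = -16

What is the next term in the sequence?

-20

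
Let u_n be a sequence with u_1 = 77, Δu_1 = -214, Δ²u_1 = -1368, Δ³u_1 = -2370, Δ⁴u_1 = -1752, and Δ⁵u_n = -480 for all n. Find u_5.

-20219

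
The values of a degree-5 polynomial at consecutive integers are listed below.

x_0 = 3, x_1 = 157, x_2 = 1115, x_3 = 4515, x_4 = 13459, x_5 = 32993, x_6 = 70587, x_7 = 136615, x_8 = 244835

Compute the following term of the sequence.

412869

D1: 154  958  3400  8944  19534  37594  66028  108220
D2: 804  2442  5544  10590  18060  28434  42192
D3: 1638  3102  5046  7470  10374  13758
D4: 1464  1944  2424  2904  3384
D5: 480  480  480  480
The fifth differences are constant (480).
3384 + 480 = 3864;  13758 + 3864 = 17622;  42192 + 17622 = 59814;  108220 + 59814 = 168034;  244835 + 168034 = 412869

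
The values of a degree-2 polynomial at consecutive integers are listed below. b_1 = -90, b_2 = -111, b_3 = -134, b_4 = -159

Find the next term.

Δ: -21  -23  -25
Δ²: -2  -2
Constant second difference = -2, so extend:
-25 − 2 = -27;  -159 − 27 = -186

-186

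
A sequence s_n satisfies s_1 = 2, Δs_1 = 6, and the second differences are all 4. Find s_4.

Build the table forward from the leading diagonal:
Second differences: 4  4  4  4
First differences: 6  10  14  18
s: 2  8  18  32

32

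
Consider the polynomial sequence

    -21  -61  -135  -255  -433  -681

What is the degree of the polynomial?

-40, -74, -120, -178, -248
-34, -46, -58, -70
-12, -12, -12
The third differences are constant, so the polynomial has degree 3.

3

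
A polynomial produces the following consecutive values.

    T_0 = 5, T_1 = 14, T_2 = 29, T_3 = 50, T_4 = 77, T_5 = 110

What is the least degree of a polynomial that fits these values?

2

9, 15, 21, 27, 33
6, 6, 6, 6
The second differences are constant, so the polynomial has degree 2.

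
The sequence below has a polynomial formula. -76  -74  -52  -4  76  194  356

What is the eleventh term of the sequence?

1564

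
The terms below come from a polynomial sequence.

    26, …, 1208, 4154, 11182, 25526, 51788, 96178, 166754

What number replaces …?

238

Using the last 7 terms:
D1: 2946, 7028, 14344, 26262, 44390, 70576
D2: 4082, 7316, 11918, 18128, 26186
D3: 3234, 4602, 6210, 8058
D4: 1368, 1608, 1848
D5: 240, 240
Constant fifth difference = 240.
Extend backward: 1368 − 240 = 1128;  3234 − 1128 = 2106;  4082 − 2106 = 1976;  2946 − 1976 = 970;  1208 − 970 = 238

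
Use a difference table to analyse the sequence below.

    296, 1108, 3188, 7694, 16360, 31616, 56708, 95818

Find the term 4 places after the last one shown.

515558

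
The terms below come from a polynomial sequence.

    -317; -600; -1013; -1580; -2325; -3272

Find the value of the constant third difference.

-24

Δ: -283, -413, -567, -745, -947
Δ²: -130, -154, -178, -202
Δ³: -24, -24, -24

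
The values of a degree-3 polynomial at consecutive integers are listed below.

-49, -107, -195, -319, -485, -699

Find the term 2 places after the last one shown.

-1295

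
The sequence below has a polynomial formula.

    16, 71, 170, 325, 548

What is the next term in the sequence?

D1: 55, 99, 155, 223
D2: 44, 56, 68
D3: 12, 12
Third differences constant at 12.
68 + 12 = 80;  223 + 80 = 303;  548 + 303 = 851

851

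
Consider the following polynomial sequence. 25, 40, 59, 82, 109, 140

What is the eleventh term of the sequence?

355

First differences: 15, 19, 23, 27, 31
Second differences: 4, 4, 4, 4
Second differences constant at 4.
31 + 4 = 35;  140 + 35 = 175
35 + 4 = 39;  175 + 39 = 214
39 + 4 = 43;  214 + 43 = 257
43 + 4 = 47;  257 + 47 = 304
47 + 4 = 51;  304 + 51 = 355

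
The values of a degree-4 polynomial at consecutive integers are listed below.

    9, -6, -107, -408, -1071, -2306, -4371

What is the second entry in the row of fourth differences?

-48

D1: -15, -101, -301, -663, -1235, -2065
D2: -86, -200, -362, -572, -830
D3: -114, -162, -210, -258
D4: -48, -48, -48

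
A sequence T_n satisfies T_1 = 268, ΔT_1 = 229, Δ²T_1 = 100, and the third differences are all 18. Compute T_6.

Build the table forward from the leading diagonal:
Third differences: 18, 18, 18, 18, 18, 18
Second differences: 100, 118, 136, 154, 172, 190
First differences: 229, 329, 447, 583, 737, 909
T: 268, 497, 826, 1273, 1856, 2593

2593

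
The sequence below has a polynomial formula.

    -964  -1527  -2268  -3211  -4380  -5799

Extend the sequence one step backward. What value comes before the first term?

Δ: -563, -741, -943, -1169, -1419
Δ²: -178, -202, -226, -250
Δ³: -24, -24, -24
The third differences are constant at -24.
Work back: -178 + 24 = -154;  -563 + 154 = -409;  -964 + 409 = -555

-555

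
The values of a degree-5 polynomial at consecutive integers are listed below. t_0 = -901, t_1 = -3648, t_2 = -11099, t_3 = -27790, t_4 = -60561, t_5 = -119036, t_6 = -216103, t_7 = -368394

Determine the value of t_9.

-926776

D1: -2747, -7451, -16691, -32771, -58475, -97067, -152291
D2: -4704, -9240, -16080, -25704, -38592, -55224
D3: -4536, -6840, -9624, -12888, -16632
D4: -2304, -2784, -3264, -3744
D5: -480, -480, -480
Constant fifth difference = -480, so extend:
-3744 − 480 = -4224;  -16632 − 4224 = -20856;  -55224 − 20856 = -76080;  -152291 − 76080 = -228371;  -368394 − 228371 = -596765
-4224 − 480 = -4704;  -20856 − 4704 = -25560;  -76080 − 25560 = -101640;  -228371 − 101640 = -330011;  -596765 − 330011 = -926776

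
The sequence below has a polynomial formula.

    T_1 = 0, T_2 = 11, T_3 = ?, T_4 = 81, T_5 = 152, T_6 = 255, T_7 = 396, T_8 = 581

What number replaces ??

36

Using the last 5 terms:
71  103  141  185
32  38  44
6  6
Constant third difference = 6.
Extend backward: 32 − 6 = 26;  71 − 26 = 45;  81 − 45 = 36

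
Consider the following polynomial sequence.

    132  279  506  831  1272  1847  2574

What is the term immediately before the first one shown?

Δ: 147  227  325  441  575  727
Δ²: 80  98  116  134  152
Δ³: 18  18  18  18
The third differences are constant at 18.
Work back: 80 − 18 = 62;  147 − 62 = 85;  132 − 85 = 47

47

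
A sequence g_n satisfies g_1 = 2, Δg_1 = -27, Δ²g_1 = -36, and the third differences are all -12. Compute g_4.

-199

Build the table forward from the leading diagonal:
Third differences: -12, -12, -12, -12
Second differences: -36, -48, -60, -72
First differences: -27, -63, -111, -171
g: 2, -25, -88, -199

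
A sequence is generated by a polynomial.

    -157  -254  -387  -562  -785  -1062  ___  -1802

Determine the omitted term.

Using the first 6 terms:
-97, -133, -175, -223, -277
-36, -42, -48, -54
-6, -6, -6
Constant third difference = -6.
Extend forward: -54 − 6 = -60;  -277 − 60 = -337;  -1062 − 337 = -1399

-1399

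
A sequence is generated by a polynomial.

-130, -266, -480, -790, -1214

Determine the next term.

-1770

-136 , -214 , -310 , -424
-78 , -96 , -114
-18 , -18
The third differences are constant (-18).
-114 − 18 = -132;  -424 − 132 = -556;  -1214 − 556 = -1770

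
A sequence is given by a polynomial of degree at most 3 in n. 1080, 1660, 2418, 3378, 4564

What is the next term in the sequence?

D1: 580, 758, 960, 1186
D2: 178, 202, 226
D3: 24, 24
Constant third difference = 24, so extend:
226 + 24 = 250;  1186 + 250 = 1436;  4564 + 1436 = 6000

6000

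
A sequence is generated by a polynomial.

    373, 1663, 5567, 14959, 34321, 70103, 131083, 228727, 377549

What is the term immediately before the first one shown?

71

D1: 1290, 3904, 9392, 19362, 35782, 60980, 97644, 148822
D2: 2614, 5488, 9970, 16420, 25198, 36664, 51178
D3: 2874, 4482, 6450, 8778, 11466, 14514
D4: 1608, 1968, 2328, 2688, 3048
D5: 360, 360, 360, 360
The fifth differences are constant at 360.
Work back: 1608 − 360 = 1248;  2874 − 1248 = 1626;  2614 − 1626 = 988;  1290 − 988 = 302;  373 − 302 = 71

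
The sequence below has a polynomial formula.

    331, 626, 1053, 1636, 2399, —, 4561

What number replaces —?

3366

Using the first 5 terms:
D1: 295  427  583  763
D2: 132  156  180
D3: 24  24
Constant third difference = 24.
Extend forward: 180 + 24 = 204;  763 + 204 = 967;  2399 + 967 = 3366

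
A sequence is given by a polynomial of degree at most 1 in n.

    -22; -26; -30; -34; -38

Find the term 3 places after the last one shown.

Δ: -4, -4, -4, -4
The first differences are constant (-4).
-38 − 4 = -42
-42 − 4 = -46
-46 − 4 = -50

-50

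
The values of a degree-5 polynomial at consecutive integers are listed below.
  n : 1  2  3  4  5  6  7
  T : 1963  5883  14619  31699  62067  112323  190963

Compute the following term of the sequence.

3920, 8736, 17080, 30368, 50256, 78640
4816, 8344, 13288, 19888, 28384
3528, 4944, 6600, 8496
1416, 1656, 1896
240, 240
The fifth differences are constant (240).
1896 + 240 = 2136;  8496 + 2136 = 10632;  28384 + 10632 = 39016;  78640 + 39016 = 117656;  190963 + 117656 = 308619

308619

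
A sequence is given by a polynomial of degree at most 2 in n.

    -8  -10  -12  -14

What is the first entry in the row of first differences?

First differences: -2, -2, -2

-2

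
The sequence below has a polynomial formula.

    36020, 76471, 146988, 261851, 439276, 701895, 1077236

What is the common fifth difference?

480

First differences: 40451, 70517, 114863, 177425, 262619, 375341
Second differences: 30066, 44346, 62562, 85194, 112722
Third differences: 14280, 18216, 22632, 27528
Fourth differences: 3936, 4416, 4896
Fifth differences: 480, 480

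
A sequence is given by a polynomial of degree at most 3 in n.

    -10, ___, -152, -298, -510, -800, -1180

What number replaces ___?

-60

Using the last 5 terms:
Δ: -146  -212  -290  -380
Δ²: -66  -78  -90
Δ³: -12  -12
Constant third difference = -12.
Extend backward: -66 + 12 = -54;  -146 + 54 = -92;  -152 + 92 = -60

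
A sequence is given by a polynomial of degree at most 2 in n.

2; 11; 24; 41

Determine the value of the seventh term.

116

Δ: 9 , 13 , 17
Δ²: 4 , 4
Constant second difference = 4, so extend:
17 + 4 = 21;  41 + 21 = 62
21 + 4 = 25;  62 + 25 = 87
25 + 4 = 29;  87 + 29 = 116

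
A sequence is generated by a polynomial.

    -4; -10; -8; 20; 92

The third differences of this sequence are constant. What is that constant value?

18

First differences: -6, 2, 28, 72
Second differences: 8, 26, 44
Third differences: 18, 18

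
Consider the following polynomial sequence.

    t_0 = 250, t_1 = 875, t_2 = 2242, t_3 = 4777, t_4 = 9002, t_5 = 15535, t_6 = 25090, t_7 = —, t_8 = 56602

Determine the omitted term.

Using the first 7 terms:
625  1367  2535  4225  6533  9555
742  1168  1690  2308  3022
426  522  618  714
96  96  96
Constant fourth difference = 96.
Extend forward: 714 + 96 = 810;  3022 + 810 = 3832;  9555 + 3832 = 13387;  25090 + 13387 = 38477

38477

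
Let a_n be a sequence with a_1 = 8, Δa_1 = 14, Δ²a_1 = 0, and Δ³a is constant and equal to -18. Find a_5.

-8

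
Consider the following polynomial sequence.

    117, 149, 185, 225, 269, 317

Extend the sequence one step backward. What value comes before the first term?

D1: 32  36  40  44  48
D2: 4  4  4  4
The second differences are constant at 4.
Work back: 32 − 4 = 28;  117 − 28 = 89

89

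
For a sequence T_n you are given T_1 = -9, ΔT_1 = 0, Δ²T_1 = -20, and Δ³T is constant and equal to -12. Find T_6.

Build the table forward from the leading diagonal:
D3: -12  -12  -12  -12  -12  -12
D2: -20  -32  -44  -56  -68  -80
D1: 0  -20  -52  -96  -152  -220
T: -9  -9  -29  -81  -177  -329

-329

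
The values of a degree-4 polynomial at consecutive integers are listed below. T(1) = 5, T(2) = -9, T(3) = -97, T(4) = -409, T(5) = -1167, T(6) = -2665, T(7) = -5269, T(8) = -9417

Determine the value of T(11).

Δ: -14, -88, -312, -758, -1498, -2604, -4148
Δ²: -74, -224, -446, -740, -1106, -1544
Δ³: -150, -222, -294, -366, -438
Δ⁴: -72, -72, -72, -72
Fourth differences constant at -72.
-438 − 72 = -510;  -1544 − 510 = -2054;  -4148 − 2054 = -6202;  -9417 − 6202 = -15619
-510 − 72 = -582;  -2054 − 582 = -2636;  -6202 − 2636 = -8838;  -15619 − 8838 = -24457
-582 − 72 = -654;  -2636 − 654 = -3290;  -8838 − 3290 = -12128;  -24457 − 12128 = -36585

-36585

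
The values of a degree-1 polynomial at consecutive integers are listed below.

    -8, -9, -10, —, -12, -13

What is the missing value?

-11

Using the first 3 terms:
First differences: -1  -1
Constant first difference = -1.
Extend forward: -10 − 1 = -11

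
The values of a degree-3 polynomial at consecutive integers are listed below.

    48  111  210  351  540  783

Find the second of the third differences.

6

Δ: 63, 99, 141, 189, 243
Δ²: 36, 42, 48, 54
Δ³: 6, 6, 6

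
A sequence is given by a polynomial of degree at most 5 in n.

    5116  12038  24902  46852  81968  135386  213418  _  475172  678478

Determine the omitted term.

Using the first 7 terms:
6922  12864  21950  35116  53418  78032
5942  9086  13166  18302  24614
3144  4080  5136  6312
936  1056  1176
120  120
Constant fifth difference = 120.
Extend forward: 1176 + 120 = 1296;  6312 + 1296 = 7608;  24614 + 7608 = 32222;  78032 + 32222 = 110254;  213418 + 110254 = 323672

323672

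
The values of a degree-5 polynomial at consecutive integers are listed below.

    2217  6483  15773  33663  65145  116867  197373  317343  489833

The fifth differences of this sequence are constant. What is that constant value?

240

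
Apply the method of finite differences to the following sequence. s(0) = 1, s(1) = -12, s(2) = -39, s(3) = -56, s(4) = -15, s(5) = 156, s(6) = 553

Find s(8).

First differences: -13, -27, -17, 41, 171, 397
Second differences: -14, 10, 58, 130, 226
Third differences: 24, 48, 72, 96
Fourth differences: 24, 24, 24
The fourth differences are constant (24).
96 + 24 = 120;  226 + 120 = 346;  397 + 346 = 743;  553 + 743 = 1296
120 + 24 = 144;  346 + 144 = 490;  743 + 490 = 1233;  1296 + 1233 = 2529

2529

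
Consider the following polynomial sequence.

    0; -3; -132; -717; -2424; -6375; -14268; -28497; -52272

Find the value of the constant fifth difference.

-120

D1: -3, -129, -585, -1707, -3951, -7893, -14229, -23775
D2: -126, -456, -1122, -2244, -3942, -6336, -9546
D3: -330, -666, -1122, -1698, -2394, -3210
D4: -336, -456, -576, -696, -816
D5: -120, -120, -120, -120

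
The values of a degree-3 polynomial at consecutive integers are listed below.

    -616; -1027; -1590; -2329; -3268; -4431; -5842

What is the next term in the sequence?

D1: -411 , -563 , -739 , -939 , -1163 , -1411
D2: -152 , -176 , -200 , -224 , -248
D3: -24 , -24 , -24 , -24
Constant third difference = -24, so extend:
-248 − 24 = -272;  -1411 − 272 = -1683;  -5842 − 1683 = -7525

-7525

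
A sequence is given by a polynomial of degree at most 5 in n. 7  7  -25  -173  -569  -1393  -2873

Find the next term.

-5285

First differences: 0, -32, -148, -396, -824, -1480
Second differences: -32, -116, -248, -428, -656
Third differences: -84, -132, -180, -228
Fourth differences: -48, -48, -48
Constant fourth difference = -48, so extend:
-228 − 48 = -276;  -656 − 276 = -932;  -1480 − 932 = -2412;  -2873 − 2412 = -5285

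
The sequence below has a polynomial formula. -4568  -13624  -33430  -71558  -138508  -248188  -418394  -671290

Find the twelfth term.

-3132814

D1: -9056, -19806, -38128, -66950, -109680, -170206, -252896
D2: -10750, -18322, -28822, -42730, -60526, -82690
D3: -7572, -10500, -13908, -17796, -22164
D4: -2928, -3408, -3888, -4368
D5: -480, -480, -480
Constant fifth difference = -480, so extend:
-4368 − 480 = -4848;  -22164 − 4848 = -27012;  -82690 − 27012 = -109702;  -252896 − 109702 = -362598;  -671290 − 362598 = -1033888
-4848 − 480 = -5328;  -27012 − 5328 = -32340;  -109702 − 32340 = -142042;  -362598 − 142042 = -504640;  -1033888 − 504640 = -1538528
-5328 − 480 = -5808;  -32340 − 5808 = -38148;  -142042 − 38148 = -180190;  -504640 − 180190 = -684830;  -1538528 − 684830 = -2223358
-5808 − 480 = -6288;  -38148 − 6288 = -44436;  -180190 − 44436 = -224626;  -684830 − 224626 = -909456;  -2223358 − 909456 = -3132814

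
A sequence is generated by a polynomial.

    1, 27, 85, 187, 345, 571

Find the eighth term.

Δ: 26 , 58 , 102 , 158 , 226
Δ²: 32 , 44 , 56 , 68
Δ³: 12 , 12 , 12
The third differences are constant (12).
68 + 12 = 80;  226 + 80 = 306;  571 + 306 = 877
80 + 12 = 92;  306 + 92 = 398;  877 + 398 = 1275

1275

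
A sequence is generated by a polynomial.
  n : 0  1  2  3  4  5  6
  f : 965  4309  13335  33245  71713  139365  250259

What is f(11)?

2246109

3344  9026  19910  38468  67652  110894
5682  10884  18558  29184  43242
5202  7674  10626  14058
2472  2952  3432
480  480
Constant fifth difference = 480, so extend:
3432 + 480 = 3912;  14058 + 3912 = 17970;  43242 + 17970 = 61212;  110894 + 61212 = 172106;  250259 + 172106 = 422365
3912 + 480 = 4392;  17970 + 4392 = 22362;  61212 + 22362 = 83574;  172106 + 83574 = 255680;  422365 + 255680 = 678045
4392 + 480 = 4872;  22362 + 4872 = 27234;  83574 + 27234 = 110808;  255680 + 110808 = 366488;  678045 + 366488 = 1044533
4872 + 480 = 5352;  27234 + 5352 = 32586;  110808 + 32586 = 143394;  366488 + 143394 = 509882;  1044533 + 509882 = 1554415
5352 + 480 = 5832;  32586 + 5832 = 38418;  143394 + 38418 = 181812;  509882 + 181812 = 691694;  1554415 + 691694 = 2246109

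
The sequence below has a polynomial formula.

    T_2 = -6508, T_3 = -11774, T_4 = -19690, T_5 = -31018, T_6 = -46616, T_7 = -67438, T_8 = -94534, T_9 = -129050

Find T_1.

-3226

Δ: -5266, -7916, -11328, -15598, -20822, -27096, -34516
Δ²: -2650, -3412, -4270, -5224, -6274, -7420
Δ³: -762, -858, -954, -1050, -1146
Δ⁴: -96, -96, -96, -96
The fourth differences are constant at -96.
Work back: -762 + 96 = -666;  -2650 + 666 = -1984;  -5266 + 1984 = -3282;  -6508 + 3282 = -3226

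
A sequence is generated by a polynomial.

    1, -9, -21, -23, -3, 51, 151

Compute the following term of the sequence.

309

Δ: -10, -12, -2, 20, 54, 100
Δ²: -2, 10, 22, 34, 46
Δ³: 12, 12, 12, 12
Constant third difference = 12, so extend:
46 + 12 = 58;  100 + 58 = 158;  151 + 158 = 309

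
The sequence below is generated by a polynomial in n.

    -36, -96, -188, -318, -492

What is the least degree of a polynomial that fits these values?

First differences: -60, -92, -130, -174
Second differences: -32, -38, -44
Third differences: -6, -6
The third differences are constant, so the polynomial has degree 3.

3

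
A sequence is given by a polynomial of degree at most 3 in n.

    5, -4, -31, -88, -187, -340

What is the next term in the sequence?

Δ: -9, -27, -57, -99, -153
Δ²: -18, -30, -42, -54
Δ³: -12, -12, -12
Constant third difference = -12, so extend:
-54 − 12 = -66;  -153 − 66 = -219;  -340 − 219 = -559

-559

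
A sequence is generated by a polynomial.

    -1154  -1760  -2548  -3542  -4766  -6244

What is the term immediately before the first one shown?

-706

D1: -606, -788, -994, -1224, -1478
D2: -182, -206, -230, -254
D3: -24, -24, -24
The third differences are constant at -24.
Work back: -182 + 24 = -158;  -606 + 158 = -448;  -1154 + 448 = -706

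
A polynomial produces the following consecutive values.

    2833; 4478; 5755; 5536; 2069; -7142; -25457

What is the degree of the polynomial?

Δ: 1645, 1277, -219, -3467, -9211, -18315
Δ²: -368, -1496, -3248, -5744, -9104
Δ³: -1128, -1752, -2496, -3360
Δ⁴: -624, -744, -864
Δ⁵: -120, -120
The fifth differences are constant, so the polynomial has degree 5.

5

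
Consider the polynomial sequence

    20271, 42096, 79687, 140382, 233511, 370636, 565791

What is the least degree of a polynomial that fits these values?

D1: 21825, 37591, 60695, 93129, 137125, 195155
D2: 15766, 23104, 32434, 43996, 58030
D3: 7338, 9330, 11562, 14034
D4: 1992, 2232, 2472
D5: 240, 240
The fifth differences are constant, so the polynomial has degree 5.

5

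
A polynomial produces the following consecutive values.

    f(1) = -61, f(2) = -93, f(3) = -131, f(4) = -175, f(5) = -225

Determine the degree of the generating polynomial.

-32, -38, -44, -50
-6, -6, -6
The second differences are constant, so the polynomial has degree 2.

2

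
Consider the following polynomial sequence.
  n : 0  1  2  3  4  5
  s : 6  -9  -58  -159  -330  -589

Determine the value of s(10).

Δ: -15, -49, -101, -171, -259
Δ²: -34, -52, -70, -88
Δ³: -18, -18, -18
The third differences are constant (-18).
-88 − 18 = -106;  -259 − 106 = -365;  -589 − 365 = -954
-106 − 18 = -124;  -365 − 124 = -489;  -954 − 489 = -1443
-124 − 18 = -142;  -489 − 142 = -631;  -1443 − 631 = -2074
-142 − 18 = -160;  -631 − 160 = -791;  -2074 − 791 = -2865
-160 − 18 = -178;  -791 − 178 = -969;  -2865 − 969 = -3834

-3834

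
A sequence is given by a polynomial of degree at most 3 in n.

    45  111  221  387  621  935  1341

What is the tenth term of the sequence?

3231

Δ: 66, 110, 166, 234, 314, 406
Δ²: 44, 56, 68, 80, 92
Δ³: 12, 12, 12, 12
Constant third difference = 12, so extend:
92 + 12 = 104;  406 + 104 = 510;  1341 + 510 = 1851
104 + 12 = 116;  510 + 116 = 626;  1851 + 626 = 2477
116 + 12 = 128;  626 + 128 = 754;  2477 + 754 = 3231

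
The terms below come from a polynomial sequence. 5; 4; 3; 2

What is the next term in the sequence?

D1: -1, -1, -1
The first differences are constant (-1).
2 − 1 = 1

1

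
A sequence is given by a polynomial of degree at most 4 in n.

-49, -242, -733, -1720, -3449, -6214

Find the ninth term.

Δ: -193, -491, -987, -1729, -2765
Δ²: -298, -496, -742, -1036
Δ³: -198, -246, -294
Δ⁴: -48, -48
The fourth differences are constant (-48).
-294 − 48 = -342;  -1036 − 342 = -1378;  -2765 − 1378 = -4143;  -6214 − 4143 = -10357
-342 − 48 = -390;  -1378 − 390 = -1768;  -4143 − 1768 = -5911;  -10357 − 5911 = -16268
-390 − 48 = -438;  -1768 − 438 = -2206;  -5911 − 2206 = -8117;  -16268 − 8117 = -24385

-24385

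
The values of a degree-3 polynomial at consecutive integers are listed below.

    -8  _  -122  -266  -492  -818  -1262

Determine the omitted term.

Using the last 5 terms:
-144  -226  -326  -444
-82  -100  -118
-18  -18
Constant third difference = -18.
Extend backward: -82 + 18 = -64;  -144 + 64 = -80;  -122 + 80 = -42

-42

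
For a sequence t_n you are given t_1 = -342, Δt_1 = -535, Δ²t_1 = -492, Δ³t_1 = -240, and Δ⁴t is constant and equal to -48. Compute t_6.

-10577

Build the table forward from the leading diagonal:
Fourth differences: -48, -48, -48, -48, -48, -48
Third differences: -240, -288, -336, -384, -432, -480
Second differences: -492, -732, -1020, -1356, -1740, -2172
First differences: -535, -1027, -1759, -2779, -4135, -5875
t: -342, -877, -1904, -3663, -6442, -10577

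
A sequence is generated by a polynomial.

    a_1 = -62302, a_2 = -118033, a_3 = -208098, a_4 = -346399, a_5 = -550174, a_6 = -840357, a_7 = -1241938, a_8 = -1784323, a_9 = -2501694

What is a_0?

-29979

D1: -55731  -90065  -138301  -203775  -290183  -401581  -542385  -717371
D2: -34334  -48236  -65474  -86408  -111398  -140804  -174986
D3: -13902  -17238  -20934  -24990  -29406  -34182
D4: -3336  -3696  -4056  -4416  -4776
D5: -360  -360  -360  -360
The fifth differences are constant at -360.
Work back: -3336 + 360 = -2976;  -13902 + 2976 = -10926;  -34334 + 10926 = -23408;  -55731 + 23408 = -32323;  -62302 + 32323 = -29979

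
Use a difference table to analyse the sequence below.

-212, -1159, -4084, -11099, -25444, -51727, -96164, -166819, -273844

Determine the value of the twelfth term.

First differences: -947, -2925, -7015, -14345, -26283, -44437, -70655, -107025
Second differences: -1978, -4090, -7330, -11938, -18154, -26218, -36370
Third differences: -2112, -3240, -4608, -6216, -8064, -10152
Fourth differences: -1128, -1368, -1608, -1848, -2088
Fifth differences: -240, -240, -240, -240
Constant fifth difference = -240, so extend:
-2088 − 240 = -2328;  -10152 − 2328 = -12480;  -36370 − 12480 = -48850;  -107025 − 48850 = -155875;  -273844 − 155875 = -429719
-2328 − 240 = -2568;  -12480 − 2568 = -15048;  -48850 − 15048 = -63898;  -155875 − 63898 = -219773;  -429719 − 219773 = -649492
-2568 − 240 = -2808;  -15048 − 2808 = -17856;  -63898 − 17856 = -81754;  -219773 − 81754 = -301527;  -649492 − 301527 = -951019

-951019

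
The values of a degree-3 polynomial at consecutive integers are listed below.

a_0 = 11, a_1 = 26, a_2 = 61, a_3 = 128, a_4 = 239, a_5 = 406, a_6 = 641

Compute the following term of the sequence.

956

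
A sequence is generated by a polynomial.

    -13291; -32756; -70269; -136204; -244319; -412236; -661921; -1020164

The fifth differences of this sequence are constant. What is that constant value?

D1: -19465, -37513, -65935, -108115, -167917, -249685, -358243
D2: -18048, -28422, -42180, -59802, -81768, -108558
D3: -10374, -13758, -17622, -21966, -26790
D4: -3384, -3864, -4344, -4824
D5: -480, -480, -480

-480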